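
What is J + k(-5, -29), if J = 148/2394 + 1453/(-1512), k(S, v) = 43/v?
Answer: -1984403/833112 ≈ -2.3819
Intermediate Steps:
J = -25831/28728 (J = 148*(1/2394) + 1453*(-1/1512) = 74/1197 - 1453/1512 = -25831/28728 ≈ -0.89916)
J + k(-5, -29) = -25831/28728 + 43/(-29) = -25831/28728 + 43*(-1/29) = -25831/28728 - 43/29 = -1984403/833112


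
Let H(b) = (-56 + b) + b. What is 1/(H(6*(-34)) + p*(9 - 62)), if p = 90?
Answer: -1/5234 ≈ -0.00019106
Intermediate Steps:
H(b) = -56 + 2*b
1/(H(6*(-34)) + p*(9 - 62)) = 1/((-56 + 2*(6*(-34))) + 90*(9 - 62)) = 1/((-56 + 2*(-204)) + 90*(-53)) = 1/((-56 - 408) - 4770) = 1/(-464 - 4770) = 1/(-5234) = -1/5234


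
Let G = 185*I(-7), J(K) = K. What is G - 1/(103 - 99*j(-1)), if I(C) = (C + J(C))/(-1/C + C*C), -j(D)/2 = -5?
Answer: -8040483/152564 ≈ -52.702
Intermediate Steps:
j(D) = 10 (j(D) = -2*(-5) = 10)
I(C) = 2*C/(C² - 1/C) (I(C) = (C + C)/(-1/C + C*C) = (2*C)/(-1/C + C²) = (2*C)/(C² - 1/C) = 2*C/(C² - 1/C))
G = -9065/172 (G = 185*(2*(-7)²/(-1 + (-7)³)) = 185*(2*49/(-1 - 343)) = 185*(2*49/(-344)) = 185*(2*49*(-1/344)) = 185*(-49/172) = -9065/172 ≈ -52.703)
G - 1/(103 - 99*j(-1)) = -9065/172 - 1/(103 - 99*10) = -9065/172 - 1/(103 - 990) = -9065/172 - 1/(-887) = -9065/172 - 1*(-1/887) = -9065/172 + 1/887 = -8040483/152564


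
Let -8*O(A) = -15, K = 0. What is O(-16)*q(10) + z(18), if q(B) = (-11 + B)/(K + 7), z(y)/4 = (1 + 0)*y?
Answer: 4017/56 ≈ 71.732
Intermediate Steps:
O(A) = 15/8 (O(A) = -⅛*(-15) = 15/8)
z(y) = 4*y (z(y) = 4*((1 + 0)*y) = 4*(1*y) = 4*y)
q(B) = -11/7 + B/7 (q(B) = (-11 + B)/(0 + 7) = (-11 + B)/7 = (-11 + B)*(⅐) = -11/7 + B/7)
O(-16)*q(10) + z(18) = 15*(-11/7 + (⅐)*10)/8 + 4*18 = 15*(-11/7 + 10/7)/8 + 72 = (15/8)*(-⅐) + 72 = -15/56 + 72 = 4017/56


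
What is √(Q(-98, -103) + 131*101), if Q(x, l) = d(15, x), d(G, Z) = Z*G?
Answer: √11761 ≈ 108.45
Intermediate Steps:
d(G, Z) = G*Z
Q(x, l) = 15*x
√(Q(-98, -103) + 131*101) = √(15*(-98) + 131*101) = √(-1470 + 13231) = √11761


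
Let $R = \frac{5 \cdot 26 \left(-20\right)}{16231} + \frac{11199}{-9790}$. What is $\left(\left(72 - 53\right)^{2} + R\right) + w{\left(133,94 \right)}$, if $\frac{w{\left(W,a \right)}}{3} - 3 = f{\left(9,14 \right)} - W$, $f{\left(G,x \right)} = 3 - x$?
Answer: $- \frac{10059117349}{158901490} \approx -63.304$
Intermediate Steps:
$w{\left(W,a \right)} = -24 - 3 W$ ($w{\left(W,a \right)} = 9 + 3 \left(\left(3 - 14\right) - W\right) = 9 + 3 \left(-11 - W\right) = 9 - \left(33 + 3 W\right) = -24 - 3 W$)
$R = - \frac{207224969}{158901490}$ ($R = 130 \left(-20\right) \frac{1}{16231} + 11199 \left(- \frac{1}{9790}\right) = \left(-2600\right) \frac{1}{16231} - \frac{11199}{9790} = - \frac{2600}{16231} - \frac{11199}{9790} = - \frac{207224969}{158901490} \approx -1.3041$)
$\left(\left(72 - 53\right)^{2} + R\right) + w{\left(133,94 \right)} = \left(\left(72 - 53\right)^{2} - \frac{207224969}{158901490}\right) - 423 = \left(19^{2} - \frac{207224969}{158901490}\right) - 423 = \left(361 - \frac{207224969}{158901490}\right) - 423 = \frac{57156212921}{158901490} - 423 = - \frac{10059117349}{158901490}$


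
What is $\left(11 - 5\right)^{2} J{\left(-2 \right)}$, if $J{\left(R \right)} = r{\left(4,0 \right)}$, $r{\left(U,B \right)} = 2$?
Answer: $72$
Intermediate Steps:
$J{\left(R \right)} = 2$
$\left(11 - 5\right)^{2} J{\left(-2 \right)} = \left(11 - 5\right)^{2} \cdot 2 = 6^{2} \cdot 2 = 36 \cdot 2 = 72$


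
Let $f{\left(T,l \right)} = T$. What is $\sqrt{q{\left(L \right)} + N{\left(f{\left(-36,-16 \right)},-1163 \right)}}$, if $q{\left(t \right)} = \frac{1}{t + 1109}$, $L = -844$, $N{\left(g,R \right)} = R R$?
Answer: $\frac{7 \sqrt{1938452210}}{265} \approx 1163.0$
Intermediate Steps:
$N{\left(g,R \right)} = R^{2}$
$q{\left(t \right)} = \frac{1}{1109 + t}$
$\sqrt{q{\left(L \right)} + N{\left(f{\left(-36,-16 \right)},-1163 \right)}} = \sqrt{\frac{1}{1109 - 844} + \left(-1163\right)^{2}} = \sqrt{\frac{1}{265} + 1352569} = \sqrt{\frac{358430786}{265}} = \frac{7 \sqrt{1938452210}}{265}$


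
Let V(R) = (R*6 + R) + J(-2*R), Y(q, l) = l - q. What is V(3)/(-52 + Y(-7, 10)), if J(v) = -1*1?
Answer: -4/7 ≈ -0.57143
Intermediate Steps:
J(v) = -1
V(R) = -1 + 7*R (V(R) = (R*6 + R) - 1 = (6*R + R) - 1 = 7*R - 1 = -1 + 7*R)
V(3)/(-52 + Y(-7, 10)) = (-1 + 7*3)/(-52 + (10 - 1*(-7))) = (-1 + 21)/(-52 + (10 + 7)) = 20/(-52 + 17) = 20/(-35) = -1/35*20 = -4/7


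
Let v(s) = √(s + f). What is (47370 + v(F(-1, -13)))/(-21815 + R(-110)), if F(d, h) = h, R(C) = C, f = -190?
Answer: -9474/4385 - I*√203/21925 ≈ -2.1605 - 0.00064984*I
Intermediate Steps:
v(s) = √(-190 + s) (v(s) = √(s - 190) = √(-190 + s))
(47370 + v(F(-1, -13)))/(-21815 + R(-110)) = (47370 + √(-190 - 13))/(-21815 - 110) = (47370 + √(-203))/(-21925) = (47370 + I*√203)*(-1/21925) = -9474/4385 - I*√203/21925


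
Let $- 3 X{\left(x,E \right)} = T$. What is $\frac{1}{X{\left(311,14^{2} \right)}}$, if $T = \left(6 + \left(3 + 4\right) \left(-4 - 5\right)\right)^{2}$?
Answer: $- \frac{1}{1083} \approx -0.00092336$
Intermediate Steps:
$T = 3249$ ($T = \left(6 + 7 \left(-9\right)\right)^{2} = \left(6 - 63\right)^{2} = \left(-57\right)^{2} = 3249$)
$X{\left(x,E \right)} = -1083$ ($X{\left(x,E \right)} = \left(- \frac{1}{3}\right) 3249 = -1083$)
$\frac{1}{X{\left(311,14^{2} \right)}} = \frac{1}{-1083} = - \frac{1}{1083}$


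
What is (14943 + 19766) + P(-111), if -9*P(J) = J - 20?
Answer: 312512/9 ≈ 34724.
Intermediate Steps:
P(J) = 20/9 - J/9 (P(J) = -(J - 20)/9 = -(-20 + J)/9 = 20/9 - J/9)
(14943 + 19766) + P(-111) = (14943 + 19766) + (20/9 - ⅑*(-111)) = 34709 + (20/9 + 37/3) = 34709 + 131/9 = 312512/9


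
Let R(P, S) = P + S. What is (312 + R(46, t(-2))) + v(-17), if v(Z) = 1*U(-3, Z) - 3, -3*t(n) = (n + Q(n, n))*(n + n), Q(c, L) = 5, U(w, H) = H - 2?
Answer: 340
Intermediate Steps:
U(w, H) = -2 + H
t(n) = -2*n*(5 + n)/3 (t(n) = -(n + 5)*(n + n)/3 = -(5 + n)*2*n/3 = -2*n*(5 + n)/3)
v(Z) = -5 + Z (v(Z) = 1*(-2 + Z) - 3 = (-2 + Z) - 3 = -5 + Z)
(312 + R(46, t(-2))) + v(-17) = (312 + (46 - ⅔*(-2)*(5 - 2))) + (-5 - 17) = (312 + (46 - ⅔*(-2)*3)) - 22 = (312 + (46 + 4)) - 22 = (312 + 50) - 22 = 362 - 22 = 340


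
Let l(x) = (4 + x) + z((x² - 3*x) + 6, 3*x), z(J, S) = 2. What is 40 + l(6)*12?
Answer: 184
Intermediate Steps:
l(x) = 6 + x (l(x) = (4 + x) + 2 = 6 + x)
40 + l(6)*12 = 40 + (6 + 6)*12 = 40 + 12*12 = 40 + 144 = 184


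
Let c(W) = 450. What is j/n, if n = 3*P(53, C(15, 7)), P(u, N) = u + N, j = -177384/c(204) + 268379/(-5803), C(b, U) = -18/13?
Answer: -2491948121/876107925 ≈ -2.8443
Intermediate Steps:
C(b, U) = -18/13 (C(b, U) = -18*1/13 = -18/13)
j = -191688317/435225 (j = -177384/450 + 268379/(-5803) = -177384*1/450 + 268379*(-1/5803) = -29564/75 - 268379/5803 = -191688317/435225 ≈ -440.44)
P(u, N) = N + u
n = 2013/13 (n = 3*(-18/13 + 53) = 3*(671/13) = 2013/13 ≈ 154.85)
j/n = -191688317/(435225*2013/13) = -191688317/435225*13/2013 = -2491948121/876107925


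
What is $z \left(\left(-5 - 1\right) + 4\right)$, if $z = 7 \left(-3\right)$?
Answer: $42$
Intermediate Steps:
$z = -21$
$z \left(\left(-5 - 1\right) + 4\right) = - 21 \left(\left(-5 - 1\right) + 4\right) = - 21 \left(-6 + 4\right) = \left(-21\right) \left(-2\right) = 42$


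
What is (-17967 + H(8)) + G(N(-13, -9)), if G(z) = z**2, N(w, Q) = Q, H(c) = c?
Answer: -17878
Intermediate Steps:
(-17967 + H(8)) + G(N(-13, -9)) = (-17967 + 8) + (-9)**2 = -17959 + 81 = -17878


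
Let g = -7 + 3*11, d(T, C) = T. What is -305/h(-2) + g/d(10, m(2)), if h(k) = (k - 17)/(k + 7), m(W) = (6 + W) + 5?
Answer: 7872/95 ≈ 82.863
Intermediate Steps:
m(W) = 11 + W
g = 26 (g = -7 + 33 = 26)
h(k) = (-17 + k)/(7 + k)
-305/h(-2) + g/d(10, m(2)) = -305*(7 - 2)/(-17 - 2) + 26/10 = -305/(-19/5) + 26*(1/10) = -305/((1/5)*(-19)) + 13/5 = -305/(-19/5) + 13/5 = -305*(-5/19) + 13/5 = 1525/19 + 13/5 = 7872/95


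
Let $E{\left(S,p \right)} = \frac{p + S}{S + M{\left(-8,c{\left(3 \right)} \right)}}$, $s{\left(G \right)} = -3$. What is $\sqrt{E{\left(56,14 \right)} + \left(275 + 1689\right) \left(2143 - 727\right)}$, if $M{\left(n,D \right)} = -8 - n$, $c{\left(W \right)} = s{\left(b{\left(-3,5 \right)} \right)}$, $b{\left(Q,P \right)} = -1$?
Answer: $\frac{\sqrt{11124101}}{2} \approx 1667.6$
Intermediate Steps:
$c{\left(W \right)} = -3$
$E{\left(S,p \right)} = \frac{S + p}{S}$ ($E{\left(S,p \right)} = \frac{p + S}{S - 0} = \frac{S + p}{S + \left(-8 + 8\right)} = \frac{S + p}{S + 0} = \frac{S + p}{S}$)
$\sqrt{E{\left(56,14 \right)} + \left(275 + 1689\right) \left(2143 - 727\right)} = \sqrt{\frac{56 + 14}{56} + \left(275 + 1689\right) \left(2143 - 727\right)} = \sqrt{\frac{1}{56} \cdot 70 + 1964 \cdot 1416} = \sqrt{\frac{5}{4} + 2781024} = \sqrt{\frac{11124101}{4}} = \frac{\sqrt{11124101}}{2}$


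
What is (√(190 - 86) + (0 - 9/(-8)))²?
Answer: 6737/64 + 9*√26/2 ≈ 128.21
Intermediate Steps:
(√(190 - 86) + (0 - 9/(-8)))² = (√104 + (0 - ⅛*(-9)))² = (2*√26 + (0 + 9/8))² = (2*√26 + 9/8)² = (9/8 + 2*√26)²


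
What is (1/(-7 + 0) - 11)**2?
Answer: 6084/49 ≈ 124.16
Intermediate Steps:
(1/(-7 + 0) - 11)**2 = (1/(-7) - 11)**2 = (-1/7 - 11)**2 = (-78/7)**2 = 6084/49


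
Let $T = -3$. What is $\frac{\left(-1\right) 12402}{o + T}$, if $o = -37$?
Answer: $\frac{6201}{20} \approx 310.05$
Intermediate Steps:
$\frac{\left(-1\right) 12402}{o + T} = \frac{\left(-1\right) 12402}{-37 - 3} = \frac{1}{-40} \left(-12402\right) = \left(- \frac{1}{40}\right) \left(-12402\right) = \frac{6201}{20}$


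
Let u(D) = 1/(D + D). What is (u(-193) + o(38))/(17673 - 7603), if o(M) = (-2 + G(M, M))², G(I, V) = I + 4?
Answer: 617599/3887020 ≈ 0.15889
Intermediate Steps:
G(I, V) = 4 + I
u(D) = 1/(2*D)
o(M) = (2 + M)² (o(M) = (-2 + (4 + M))² = (2 + M)²)
(u(-193) + o(38))/(17673 - 7603) = ((½)/(-193) + (2 + 38)²)/(17673 - 7603) = ((½)*(-1/193) + 40²)/10070 = (-1/386 + 1600)*(1/10070) = (617599/386)*(1/10070) = 617599/3887020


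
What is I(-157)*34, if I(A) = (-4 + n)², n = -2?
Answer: 1224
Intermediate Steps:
I(A) = 36 (I(A) = (-4 - 2)² = (-6)² = 36)
I(-157)*34 = 36*34 = 1224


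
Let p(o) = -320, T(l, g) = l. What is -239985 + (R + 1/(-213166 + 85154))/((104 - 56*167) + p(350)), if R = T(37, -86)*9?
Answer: -293938186185755/1224818816 ≈ -2.3999e+5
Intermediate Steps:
R = 333 (R = 37*9 = 333)
-239985 + (R + 1/(-213166 + 85154))/((104 - 56*167) + p(350)) = -239985 + (333 + 1/(-213166 + 85154))/((104 - 56*167) - 320) = -239985 + (333 + 1/(-128012))/((104 - 9352) - 320) = -239985 + (333 - 1/128012)/(-9248 - 320) = -239985 + (42627995/128012)/(-9568) = -239985 + (42627995/128012)*(-1/9568) = -239985 - 42627995/1224818816 = -293938186185755/1224818816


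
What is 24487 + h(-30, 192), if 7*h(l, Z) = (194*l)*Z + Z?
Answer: -945839/7 ≈ -1.3512e+5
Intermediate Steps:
h(l, Z) = Z/7 + 194*Z*l/7 (h(l, Z) = ((194*l)*Z + Z)/7 = (194*Z*l + Z)/7 = (Z + 194*Z*l)/7 = Z/7 + 194*Z*l/7)
24487 + h(-30, 192) = 24487 + (⅐)*192*(1 + 194*(-30)) = 24487 + (⅐)*192*(1 - 5820) = 24487 + (⅐)*192*(-5819) = 24487 - 1117248/7 = -945839/7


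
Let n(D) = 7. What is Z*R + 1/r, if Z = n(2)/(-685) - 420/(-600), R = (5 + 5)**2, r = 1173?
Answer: 11084987/160701 ≈ 68.979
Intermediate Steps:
R = 100 (R = 10**2 = 100)
Z = 189/274 (Z = 7/(-685) - 420/(-600) = 7*(-1/685) - 420*(-1/600) = -7/685 + 7/10 = 189/274 ≈ 0.68978)
Z*R + 1/r = (189/274)*100 + 1/1173 = 9450/137 + 1/1173 = 11084987/160701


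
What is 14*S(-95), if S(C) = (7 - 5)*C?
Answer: -2660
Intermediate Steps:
S(C) = 2*C
14*S(-95) = 14*(2*(-95)) = 14*(-190) = -2660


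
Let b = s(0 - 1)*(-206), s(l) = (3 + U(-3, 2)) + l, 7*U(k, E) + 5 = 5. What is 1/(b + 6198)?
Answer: 1/5786 ≈ 0.00017283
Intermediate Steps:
U(k, E) = 0 (U(k, E) = -5/7 + (⅐)*5 = -5/7 + 5/7 = 0)
s(l) = 3 + l (s(l) = (3 + 0) + l = 3 + l)
b = -412 (b = (3 + (0 - 1))*(-206) = (3 - 1)*(-206) = 2*(-206) = -412)
1/(b + 6198) = 1/(-412 + 6198) = 1/5786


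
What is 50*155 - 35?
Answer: 7715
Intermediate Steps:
50*155 - 35 = 7750 - 35 = 7715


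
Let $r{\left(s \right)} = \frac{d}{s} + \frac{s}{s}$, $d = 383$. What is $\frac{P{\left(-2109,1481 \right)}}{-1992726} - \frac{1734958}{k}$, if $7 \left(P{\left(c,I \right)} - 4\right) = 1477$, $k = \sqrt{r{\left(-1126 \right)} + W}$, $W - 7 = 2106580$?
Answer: $- \frac{215}{1992726} - \frac{1734958 \sqrt{2670891935830}}{2372017705} \approx -1195.4$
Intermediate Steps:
$W = 2106587$ ($W = 7 + 2106580 = 2106587$)
$r{\left(s \right)} = 1 + \frac{383}{s}$ ($r{\left(s \right)} = \frac{383}{s} + \frac{s}{s} = \frac{383}{s} + 1 = 1 + \frac{383}{s}$)
$k = \frac{\sqrt{2670891935830}}{1126}$ ($k = \sqrt{\frac{383 - 1126}{-1126} + 2106587} = \sqrt{\left(- \frac{1}{1126}\right) \left(-743\right) + 2106587} = \sqrt{\frac{743}{1126} + 2106587} = \sqrt{\frac{2372017705}{1126}} = \frac{\sqrt{2670891935830}}{1126} \approx 1451.4$)
$P{\left(c,I \right)} = 215$ ($P{\left(c,I \right)} = 4 + \frac{1}{7} \cdot 1477 = 4 + 211 = 215$)
$\frac{P{\left(-2109,1481 \right)}}{-1992726} - \frac{1734958}{k} = \frac{215}{-1992726} - \frac{1734958}{\frac{1}{1126} \sqrt{2670891935830}} = 215 \left(- \frac{1}{1992726}\right) - 1734958 \frac{\sqrt{2670891935830}}{2372017705} = - \frac{215}{1992726} - \frac{1734958 \sqrt{2670891935830}}{2372017705}$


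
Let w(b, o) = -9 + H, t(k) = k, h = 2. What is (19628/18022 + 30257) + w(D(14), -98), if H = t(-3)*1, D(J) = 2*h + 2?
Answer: 272547509/9011 ≈ 30246.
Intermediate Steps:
D(J) = 6 (D(J) = 2*2 + 2 = 4 + 2 = 6)
H = -3 (H = -3*1 = -3)
w(b, o) = -12 (w(b, o) = -9 - 3 = -12)
(19628/18022 + 30257) + w(D(14), -98) = (19628/18022 + 30257) - 12 = (19628*(1/18022) + 30257) - 12 = (9814/9011 + 30257) - 12 = 272655641/9011 - 12 = 272547509/9011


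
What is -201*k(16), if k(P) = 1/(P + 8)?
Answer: -67/8 ≈ -8.3750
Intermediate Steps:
k(P) = 1/(8 + P)
-201*k(16) = -201/(8 + 16) = -201/24 = -201*1/24 = -67/8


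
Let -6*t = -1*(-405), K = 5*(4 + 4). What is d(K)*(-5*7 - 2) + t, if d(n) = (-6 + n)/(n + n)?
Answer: -3329/40 ≈ -83.225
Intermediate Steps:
K = 40 (K = 5*8 = 40)
t = -135/2 (t = -(-1)*(-405)/6 = -⅙*405 = -135/2 ≈ -67.500)
d(n) = (-6 + n)/(2*n) (d(n) = (-6 + n)/((2*n)) = (-6 + n)*(1/(2*n)) = (-6 + n)/(2*n))
d(K)*(-5*7 - 2) + t = ((½)*(-6 + 40)/40)*(-5*7 - 2) - 135/2 = ((½)*(1/40)*34)*(-35 - 2) - 135/2 = (17/40)*(-37) - 135/2 = -629/40 - 135/2 = -3329/40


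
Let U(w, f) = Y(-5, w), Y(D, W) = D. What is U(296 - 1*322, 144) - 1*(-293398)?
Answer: 293393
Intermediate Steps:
U(w, f) = -5
U(296 - 1*322, 144) - 1*(-293398) = -5 - 1*(-293398) = -5 + 293398 = 293393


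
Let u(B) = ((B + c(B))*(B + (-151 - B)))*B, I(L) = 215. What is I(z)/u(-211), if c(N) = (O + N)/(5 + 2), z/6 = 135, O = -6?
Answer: -215/7710362 ≈ -2.7885e-5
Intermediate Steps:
z = 810 (z = 6*135 = 810)
c(N) = -6/7 + N/7 (c(N) = (-6 + N)/(5 + 2) = (-6 + N)/7 = (-6 + N)*(1/7) = -6/7 + N/7)
u(B) = B*(906/7 - 1208*B/7) (u(B) = ((B + (-6/7 + B/7))*(B + (-151 - B)))*B = ((-6/7 + 8*B/7)*(-151))*B = (906/7 - 1208*B/7)*B = B*(906/7 - 1208*B/7))
I(z)/u(-211) = 215/(((302/7)*(-211)*(3 - 4*(-211)))) = 215/(((302/7)*(-211)*(3 + 844))) = 215/(((302/7)*(-211)*847)) = 215/(-7710362) = 215*(-1/7710362) = -215/7710362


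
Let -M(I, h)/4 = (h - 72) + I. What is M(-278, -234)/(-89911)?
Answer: -2336/89911 ≈ -0.025981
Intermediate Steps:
M(I, h) = 288 - 4*I - 4*h (M(I, h) = -4*((h - 72) + I) = -4*((-72 + h) + I) = -4*(-72 + I + h) = 288 - 4*I - 4*h)
M(-278, -234)/(-89911) = (288 - 4*(-278) - 4*(-234))/(-89911) = (288 + 1112 + 936)*(-1/89911) = 2336*(-1/89911) = -2336/89911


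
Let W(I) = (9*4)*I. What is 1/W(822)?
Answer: 1/29592 ≈ 3.3793e-5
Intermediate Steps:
W(I) = 36*I
1/W(822) = 1/(36*822) = 1/29592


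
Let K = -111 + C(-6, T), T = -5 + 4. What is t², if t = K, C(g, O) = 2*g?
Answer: 15129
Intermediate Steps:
T = -1
K = -123 (K = -111 + 2*(-6) = -111 - 12 = -123)
t = -123
t² = (-123)² = 15129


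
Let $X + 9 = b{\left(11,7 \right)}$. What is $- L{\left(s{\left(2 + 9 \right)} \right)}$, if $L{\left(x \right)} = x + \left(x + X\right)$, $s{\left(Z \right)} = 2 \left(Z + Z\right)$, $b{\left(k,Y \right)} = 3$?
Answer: $-82$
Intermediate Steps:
$X = -6$ ($X = -9 + 3 = -6$)
$s{\left(Z \right)} = 4 Z$ ($s{\left(Z \right)} = 2 \cdot 2 Z = 4 Z$)
$L{\left(x \right)} = -6 + 2 x$ ($L{\left(x \right)} = x + \left(x - 6\right) = x + \left(-6 + x\right) = -6 + 2 x$)
$- L{\left(s{\left(2 + 9 \right)} \right)} = - (-6 + 2 \cdot 4 \left(2 + 9\right)) = - (-6 + 2 \cdot 4 \cdot 11) = - (-6 + 2 \cdot 44) = - (-6 + 88) = \left(-1\right) 82 = -82$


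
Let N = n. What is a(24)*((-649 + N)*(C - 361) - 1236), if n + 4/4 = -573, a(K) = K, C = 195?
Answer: 4842768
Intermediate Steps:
n = -574 (n = -1 - 573 = -574)
N = -574
a(24)*((-649 + N)*(C - 361) - 1236) = 24*((-649 - 574)*(195 - 361) - 1236) = 24*(-1223*(-166) - 1236) = 24*(203018 - 1236) = 24*201782 = 4842768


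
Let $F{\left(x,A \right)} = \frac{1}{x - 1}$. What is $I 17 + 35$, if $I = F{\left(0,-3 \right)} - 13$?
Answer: $-203$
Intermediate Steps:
$F{\left(x,A \right)} = \frac{1}{-1 + x}$ ($F{\left(x,A \right)} = \frac{1}{x - 1} = \frac{1}{-1 + x}$)
$I = -14$ ($I = \frac{1}{-1 + 0} - 13 = \frac{1}{-1} - 13 = -1 - 13 = -14$)
$I 17 + 35 = \left(-14\right) 17 + 35 = -238 + 35 = -203$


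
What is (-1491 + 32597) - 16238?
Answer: 14868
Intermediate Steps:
(-1491 + 32597) - 16238 = 31106 - 16238 = 14868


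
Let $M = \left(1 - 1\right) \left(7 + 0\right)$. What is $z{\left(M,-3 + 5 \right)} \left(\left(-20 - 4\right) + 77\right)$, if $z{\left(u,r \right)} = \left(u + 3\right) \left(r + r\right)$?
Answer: $636$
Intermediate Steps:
$M = 0$ ($M = 0 \cdot 7 = 0$)
$z{\left(u,r \right)} = 2 r \left(3 + u\right)$ ($z{\left(u,r \right)} = \left(3 + u\right) 2 r = 2 r \left(3 + u\right)$)
$z{\left(M,-3 + 5 \right)} \left(\left(-20 - 4\right) + 77\right) = 2 \left(-3 + 5\right) \left(3 + 0\right) \left(\left(-20 - 4\right) + 77\right) = 2 \cdot 2 \cdot 3 \left(\left(-20 - 4\right) + 77\right) = 12 \left(-24 + 77\right) = 12 \cdot 53 = 636$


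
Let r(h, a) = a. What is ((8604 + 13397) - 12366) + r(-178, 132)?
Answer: 9767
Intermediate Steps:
((8604 + 13397) - 12366) + r(-178, 132) = ((8604 + 13397) - 12366) + 132 = (22001 - 12366) + 132 = 9635 + 132 = 9767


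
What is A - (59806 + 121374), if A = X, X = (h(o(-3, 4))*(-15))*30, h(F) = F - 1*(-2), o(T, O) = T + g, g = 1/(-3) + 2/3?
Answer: -180880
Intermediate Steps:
g = ⅓ (g = 1*(-⅓) + 2*(⅓) = -⅓ + ⅔ = ⅓ ≈ 0.33333)
o(T, O) = ⅓ + T (o(T, O) = T + ⅓ = ⅓ + T)
h(F) = 2 + F (h(F) = F + 2 = 2 + F)
X = 300 (X = ((2 + (⅓ - 3))*(-15))*30 = ((2 - 8/3)*(-15))*30 = -⅔*(-15)*30 = 10*30 = 300)
A = 300
A - (59806 + 121374) = 300 - (59806 + 121374) = 300 - 1*181180 = 300 - 181180 = -180880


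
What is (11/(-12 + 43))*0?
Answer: 0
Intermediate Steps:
(11/(-12 + 43))*0 = (11/31)*0 = 0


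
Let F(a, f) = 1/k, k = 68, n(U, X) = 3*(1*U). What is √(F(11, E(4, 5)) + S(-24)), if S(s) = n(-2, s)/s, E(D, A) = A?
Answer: 3*√34/34 ≈ 0.51450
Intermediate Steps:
n(U, X) = 3*U
F(a, f) = 1/68
S(s) = -6/s (S(s) = (3*(-2))/s = -6/s)
√(F(11, E(4, 5)) + S(-24)) = √(1/68 - 6/(-24)) = √(1/68 - 6*(-1/24)) = √(1/68 + ¼) = √(9/34) = 3*√34/34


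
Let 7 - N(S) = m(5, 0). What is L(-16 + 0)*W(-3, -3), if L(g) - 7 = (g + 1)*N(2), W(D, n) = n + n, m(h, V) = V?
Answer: 588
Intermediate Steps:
N(S) = 7 (N(S) = 7 - 1*0 = 7 + 0 = 7)
W(D, n) = 2*n
L(g) = 14 + 7*g (L(g) = 7 + (g + 1)*7 = 7 + (1 + g)*7 = 7 + (7 + 7*g) = 14 + 7*g)
L(-16 + 0)*W(-3, -3) = (14 + 7*(-16 + 0))*(2*(-3)) = (14 + 7*(-16))*(-6) = (14 - 112)*(-6) = -98*(-6) = 588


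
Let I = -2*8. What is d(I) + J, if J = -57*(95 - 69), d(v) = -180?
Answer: -1662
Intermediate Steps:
I = -16
J = -1482 (J = -57*26 = -1482)
d(I) + J = -180 - 1482 = -1662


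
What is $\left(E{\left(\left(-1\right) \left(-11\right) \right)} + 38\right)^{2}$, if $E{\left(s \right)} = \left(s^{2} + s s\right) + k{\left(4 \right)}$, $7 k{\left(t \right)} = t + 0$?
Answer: $\frac{3857296}{49} \approx 78720.0$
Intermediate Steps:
$k{\left(t \right)} = \frac{t}{7}$ ($k{\left(t \right)} = \frac{t + 0}{7} = \frac{t}{7}$)
$E{\left(s \right)} = \frac{4}{7} + 2 s^{2}$ ($E{\left(s \right)} = \left(s^{2} + s s\right) + \frac{1}{7} \cdot 4 = \left(s^{2} + s^{2}\right) + \frac{4}{7} = 2 s^{2} + \frac{4}{7} = \frac{4}{7} + 2 s^{2}$)
$\left(E{\left(\left(-1\right) \left(-11\right) \right)} + 38\right)^{2} = \left(\left(\frac{4}{7} + 2 \left(\left(-1\right) \left(-11\right)\right)^{2}\right) + 38\right)^{2} = \left(\left(\frac{4}{7} + 2 \cdot 11^{2}\right) + 38\right)^{2} = \left(\left(\frac{4}{7} + 2 \cdot 121\right) + 38\right)^{2} = \left(\left(\frac{4}{7} + 242\right) + 38\right)^{2} = \left(\frac{1698}{7} + 38\right)^{2} = \left(\frac{1964}{7}\right)^{2} = \frac{3857296}{49}$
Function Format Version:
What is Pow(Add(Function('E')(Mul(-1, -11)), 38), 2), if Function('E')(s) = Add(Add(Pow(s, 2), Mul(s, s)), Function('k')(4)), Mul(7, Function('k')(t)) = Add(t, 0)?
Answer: Rational(3857296, 49) ≈ 78720.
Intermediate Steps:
Function('k')(t) = Mul(Rational(1, 7), t) (Function('k')(t) = Mul(Rational(1, 7), Add(t, 0)) = Mul(Rational(1, 7), t))
Function('E')(s) = Add(Rational(4, 7), Mul(2, Pow(s, 2))) (Function('E')(s) = Add(Add(Pow(s, 2), Mul(s, s)), Mul(Rational(1, 7), 4)) = Add(Add(Pow(s, 2), Pow(s, 2)), Rational(4, 7)) = Add(Mul(2, Pow(s, 2)), Rational(4, 7)) = Add(Rational(4, 7), Mul(2, Pow(s, 2))))
Pow(Add(Function('E')(Mul(-1, -11)), 38), 2) = Pow(Add(Add(Rational(4, 7), Mul(2, Pow(Mul(-1, -11), 2))), 38), 2) = Pow(Add(Add(Rational(4, 7), Mul(2, Pow(11, 2))), 38), 2) = Pow(Add(Add(Rational(4, 7), Mul(2, 121)), 38), 2) = Pow(Add(Add(Rational(4, 7), 242), 38), 2) = Pow(Add(Rational(1698, 7), 38), 2) = Pow(Rational(1964, 7), 2) = Rational(3857296, 49)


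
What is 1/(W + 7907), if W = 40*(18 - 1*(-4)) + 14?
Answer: 1/8801 ≈ 0.00011362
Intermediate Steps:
W = 894 (W = 40*(18 + 4) + 14 = 40*22 + 14 = 880 + 14 = 894)
1/(W + 7907) = 1/(894 + 7907) = 1/8801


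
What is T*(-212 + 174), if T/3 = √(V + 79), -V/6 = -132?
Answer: -114*√871 ≈ -3364.4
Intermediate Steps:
V = 792 (V = -6*(-132) = 792)
T = 3*√871 (T = 3*√(792 + 79) = 3*√871 ≈ 88.538)
T*(-212 + 174) = (3*√871)*(-212 + 174) = (3*√871)*(-38) = -114*√871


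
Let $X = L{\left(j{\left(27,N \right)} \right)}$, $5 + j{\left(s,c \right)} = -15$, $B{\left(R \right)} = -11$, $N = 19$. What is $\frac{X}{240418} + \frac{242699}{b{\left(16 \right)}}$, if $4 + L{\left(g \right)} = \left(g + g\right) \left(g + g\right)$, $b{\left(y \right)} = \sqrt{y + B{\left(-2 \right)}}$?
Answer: $\frac{798}{120209} + \frac{242699 \sqrt{5}}{5} \approx 1.0854 \cdot 10^{5}$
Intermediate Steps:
$j{\left(s,c \right)} = -20$ ($j{\left(s,c \right)} = -5 - 15 = -20$)
$b{\left(y \right)} = \sqrt{-11 + y}$ ($b{\left(y \right)} = \sqrt{y - 11} = \sqrt{-11 + y}$)
$L{\left(g \right)} = -4 + 4 g^{2}$ ($L{\left(g \right)} = -4 + \left(g + g\right) \left(g + g\right) = -4 + 2 g 2 g = -4 + 4 g^{2}$)
$X = 1596$ ($X = -4 + 4 \left(-20\right)^{2} = -4 + 4 \cdot 400 = -4 + 1600 = 1596$)
$\frac{X}{240418} + \frac{242699}{b{\left(16 \right)}} = \frac{1596}{240418} + \frac{242699}{\sqrt{-11 + 16}} = 1596 \cdot \frac{1}{240418} + \frac{242699}{\sqrt{5}} = \frac{798}{120209} + 242699 \frac{\sqrt{5}}{5} = \frac{798}{120209} + \frac{242699 \sqrt{5}}{5}$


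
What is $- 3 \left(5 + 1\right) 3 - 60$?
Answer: $-114$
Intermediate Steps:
$- 3 \left(5 + 1\right) 3 - 60 = - 3 \cdot 6 \cdot 3 - 60 = \left(-3\right) 18 - 60 = -54 - 60 = -114$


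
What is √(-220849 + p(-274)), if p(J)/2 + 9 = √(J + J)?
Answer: √(-220867 + 4*I*√137) ≈ 0.05 + 469.96*I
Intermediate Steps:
p(J) = -18 + 2*√2*√J (p(J) = -18 + 2*√(J + J) = -18 + 2*√(2*J) = -18 + 2*(√2*√J) = -18 + 2*√2*√J)
√(-220849 + p(-274)) = √(-220849 + (-18 + 2*√2*√(-274))) = √(-220849 + (-18 + 2*√2*(I*√274))) = √(-220849 + (-18 + 4*I*√137)) = √(-220867 + 4*I*√137)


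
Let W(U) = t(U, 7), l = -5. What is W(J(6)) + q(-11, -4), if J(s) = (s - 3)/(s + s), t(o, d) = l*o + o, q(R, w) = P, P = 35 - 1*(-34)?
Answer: 68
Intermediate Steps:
P = 69 (P = 35 + 34 = 69)
q(R, w) = 69
t(o, d) = -4*o (t(o, d) = -5*o + o = -4*o)
J(s) = (-3 + s)/(2*s) (J(s) = (-3 + s)/((2*s)) = (-3 + s)*(1/(2*s)) = (-3 + s)/(2*s))
W(U) = -4*U
W(J(6)) + q(-11, -4) = -2*(-3 + 6)/6 + 69 = -2*3/6 + 69 = -4*¼ + 69 = -1 + 69 = 68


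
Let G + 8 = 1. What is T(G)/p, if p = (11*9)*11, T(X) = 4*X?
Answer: -28/1089 ≈ -0.025712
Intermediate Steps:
G = -7 (G = -8 + 1 = -7)
p = 1089 (p = 99*11 = 1089)
T(G)/p = (4*(-7))/1089 = -28*1/1089 = -28/1089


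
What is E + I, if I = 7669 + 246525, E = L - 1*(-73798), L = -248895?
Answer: 79097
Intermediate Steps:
E = -175097 (E = -248895 - 1*(-73798) = -248895 + 73798 = -175097)
I = 254194
E + I = -175097 + 254194 = 79097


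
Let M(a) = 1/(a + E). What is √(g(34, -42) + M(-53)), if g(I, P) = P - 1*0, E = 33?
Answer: 29*I*√5/10 ≈ 6.4846*I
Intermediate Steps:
g(I, P) = P (g(I, P) = P + 0 = P)
M(a) = 1/(33 + a) (M(a) = 1/(a + 33) = 1/(33 + a))
√(g(34, -42) + M(-53)) = √(-42 + 1/(33 - 53)) = √(-42 + 1/(-20)) = √(-42 - 1/20) = √(-841/20) = 29*I*√5/10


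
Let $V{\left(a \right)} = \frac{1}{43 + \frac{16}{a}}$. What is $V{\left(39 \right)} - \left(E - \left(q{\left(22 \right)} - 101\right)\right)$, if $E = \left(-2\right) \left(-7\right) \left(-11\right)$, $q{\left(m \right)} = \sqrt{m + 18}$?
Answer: $\frac{89768}{1693} + 2 \sqrt{10} \approx 59.348$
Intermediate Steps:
$q{\left(m \right)} = \sqrt{18 + m}$
$E = -154$ ($E = 14 \left(-11\right) = -154$)
$V{\left(39 \right)} - \left(E - \left(q{\left(22 \right)} - 101\right)\right) = \frac{39}{16 + 43 \cdot 39} - \left(-154 - \left(\sqrt{18 + 22} - 101\right)\right) = \frac{39}{16 + 1677} - \left(-154 - \left(\sqrt{40} - 101\right)\right) = \frac{39}{1693} - \left(-154 - \left(2 \sqrt{10} - 101\right)\right) = 39 \cdot \frac{1}{1693} - \left(-154 - \left(-101 + 2 \sqrt{10}\right)\right) = \frac{39}{1693} - \left(-154 + \left(101 - 2 \sqrt{10}\right)\right) = \frac{39}{1693} - \left(-53 - 2 \sqrt{10}\right) = \frac{39}{1693} + \left(53 + 2 \sqrt{10}\right) = \frac{89768}{1693} + 2 \sqrt{10}$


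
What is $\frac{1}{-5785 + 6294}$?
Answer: $\frac{1}{509} \approx 0.0019646$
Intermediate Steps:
$\frac{1}{-5785 + 6294} = \frac{1}{509}$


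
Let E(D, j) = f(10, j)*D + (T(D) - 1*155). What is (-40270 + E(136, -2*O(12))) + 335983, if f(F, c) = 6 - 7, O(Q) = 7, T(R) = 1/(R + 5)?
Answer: 41654503/141 ≈ 2.9542e+5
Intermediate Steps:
T(R) = 1/(5 + R)
f(F, c) = -1
E(D, j) = -155 + 1/(5 + D) - D (E(D, j) = -D + (1/(5 + D) - 1*155) = -D + (1/(5 + D) - 155) = -D + (-155 + 1/(5 + D)) = -155 + 1/(5 + D) - D)
(-40270 + E(136, -2*O(12))) + 335983 = (-40270 + (1 - (5 + 136)*(155 + 136))/(5 + 136)) + 335983 = (-40270 + (1 - 1*141*291)/141) + 335983 = (-40270 + (1 - 41031)/141) + 335983 = (-40270 + (1/141)*(-41030)) + 335983 = (-40270 - 41030/141) + 335983 = -5719100/141 + 335983 = 41654503/141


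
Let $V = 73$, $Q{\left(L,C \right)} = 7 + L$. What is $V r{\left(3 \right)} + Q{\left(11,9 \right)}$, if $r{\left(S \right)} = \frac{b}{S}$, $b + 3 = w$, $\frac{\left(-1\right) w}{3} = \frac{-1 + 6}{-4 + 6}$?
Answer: $- \frac{475}{2} \approx -237.5$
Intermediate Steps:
$w = - \frac{15}{2}$ ($w = - 3 \frac{-1 + 6}{-4 + 6} = - 3 \cdot \frac{5}{2} = - 3 \cdot 5 \cdot \frac{1}{2} = \left(-3\right) \frac{5}{2} = - \frac{15}{2} \approx -7.5$)
$b = - \frac{21}{2}$ ($b = -3 - \frac{15}{2} = - \frac{21}{2} \approx -10.5$)
$r{\left(S \right)} = - \frac{21}{2 S}$
$V r{\left(3 \right)} + Q{\left(11,9 \right)} = 73 \left(- \frac{21}{2 \cdot 3}\right) + \left(7 + 11\right) = 73 \left(\left(- \frac{21}{2}\right) \frac{1}{3}\right) + 18 = 73 \left(- \frac{7}{2}\right) + 18 = - \frac{511}{2} + 18 = - \frac{475}{2}$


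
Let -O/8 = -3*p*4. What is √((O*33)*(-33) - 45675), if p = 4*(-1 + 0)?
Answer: 3*√41389 ≈ 610.33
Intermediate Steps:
p = -4 (p = 4*(-1) = -4)
O = -384 (O = -8*(-3*(-4))*4 = -96*4 = -8*48 = -384)
√((O*33)*(-33) - 45675) = √(-384*33*(-33) - 45675) = √(-12672*(-33) - 45675) = √(418176 - 45675) = √372501 = 3*√41389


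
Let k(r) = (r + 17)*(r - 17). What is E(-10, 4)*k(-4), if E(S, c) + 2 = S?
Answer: 3276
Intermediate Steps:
k(r) = (-17 + r)*(17 + r) (k(r) = (17 + r)*(-17 + r) = (-17 + r)*(17 + r))
E(S, c) = -2 + S
E(-10, 4)*k(-4) = (-2 - 10)*(-289 + (-4)²) = -12*(-289 + 16) = -12*(-273) = 3276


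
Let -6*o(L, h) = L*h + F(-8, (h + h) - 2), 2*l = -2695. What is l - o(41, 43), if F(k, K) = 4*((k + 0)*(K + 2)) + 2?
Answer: -1512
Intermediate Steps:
l = -2695/2 (l = (½)*(-2695) = -2695/2 ≈ -1347.5)
F(k, K) = 2 + 4*k*(2 + K) (F(k, K) = 4*(k*(2 + K)) + 2 = 4*k*(2 + K) + 2 = 2 + 4*k*(2 + K))
o(L, h) = -⅓ + 32*h/3 - L*h/6 (o(L, h) = -(L*h + (2 + 8*(-8) + 4*((h + h) - 2)*(-8)))/6 = -(L*h + (2 - 64 + 4*(2*h - 2)*(-8)))/6 = -(L*h + (2 - 64 + 4*(-2 + 2*h)*(-8)))/6 = -(L*h + (2 - 64 + (64 - 64*h)))/6 = -(L*h + (2 - 64*h))/6 = -(2 - 64*h + L*h)/6 = -⅓ + 32*h/3 - L*h/6)
l - o(41, 43) = -2695/2 - (-⅓ + (32/3)*43 - ⅙*41*43) = -2695/2 - (-⅓ + 1376/3 - 1763/6) = -2695/2 - 1*329/2 = -2695/2 - 329/2 = -1512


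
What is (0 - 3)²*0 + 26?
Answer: 26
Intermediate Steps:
(0 - 3)²*0 + 26 = (-3)²*0 + 26 = 9*0 + 26 = 0 + 26 = 26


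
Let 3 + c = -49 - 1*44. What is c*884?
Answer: -84864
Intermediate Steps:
c = -96 (c = -3 + (-49 - 1*44) = -3 + (-49 - 44) = -3 - 93 = -96)
c*884 = -96*884 = -84864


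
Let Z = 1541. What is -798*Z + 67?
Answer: -1229651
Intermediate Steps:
-798*Z + 67 = -798*1541 + 67 = -1229718 + 67 = -1229651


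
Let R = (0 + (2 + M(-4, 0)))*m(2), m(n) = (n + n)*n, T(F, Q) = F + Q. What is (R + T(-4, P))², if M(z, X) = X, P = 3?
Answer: 225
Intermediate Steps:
m(n) = 2*n² (m(n) = (2*n)*n = 2*n²)
R = 16 (R = (0 + (2 + 0))*(2*2²) = (0 + 2)*(2*4) = 2*8 = 16)
(R + T(-4, P))² = (16 + (-4 + 3))² = (16 - 1)² = 15² = 225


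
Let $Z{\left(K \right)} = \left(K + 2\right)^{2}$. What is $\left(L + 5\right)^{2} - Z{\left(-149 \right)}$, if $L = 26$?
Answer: $-20648$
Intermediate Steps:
$Z{\left(K \right)} = \left(2 + K\right)^{2}$
$\left(L + 5\right)^{2} - Z{\left(-149 \right)} = \left(26 + 5\right)^{2} - \left(2 - 149\right)^{2} = 31^{2} - \left(-147\right)^{2} = 961 - 21609 = -20648$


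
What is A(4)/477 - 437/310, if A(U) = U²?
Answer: -203489/147870 ≈ -1.3761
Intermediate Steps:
A(4)/477 - 437/310 = 4²/477 - 437/310 = 16*(1/477) - 437*1/310 = 16/477 - 437/310 = -203489/147870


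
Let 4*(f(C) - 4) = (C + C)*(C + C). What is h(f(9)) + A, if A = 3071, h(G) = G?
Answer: 3156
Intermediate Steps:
f(C) = 4 + C**2 (f(C) = 4 + ((C + C)*(C + C))/4 = 4 + ((2*C)*(2*C))/4 = 4 + (4*C**2)/4 = 4 + C**2)
h(f(9)) + A = (4 + 9**2) + 3071 = (4 + 81) + 3071 = 85 + 3071 = 3156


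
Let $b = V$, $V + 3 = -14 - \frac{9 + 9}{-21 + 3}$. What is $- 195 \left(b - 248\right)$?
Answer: $51480$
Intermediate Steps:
$V = -16$ ($V = -3 - \left(14 + \frac{9 + 9}{-21 + 3}\right) = -3 - \left(14 + \frac{18}{-18}\right) = -3 - \left(14 + 18 \left(- \frac{1}{18}\right)\right) = -3 - 13 = -16$)
$b = -16$
$- 195 \left(b - 248\right) = - 195 \left(-16 - 248\right) = \left(-195\right) \left(-264\right) = 51480$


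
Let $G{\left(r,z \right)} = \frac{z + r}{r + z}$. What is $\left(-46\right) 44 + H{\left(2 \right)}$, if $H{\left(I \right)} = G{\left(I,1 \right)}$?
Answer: $-2023$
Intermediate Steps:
$G{\left(r,z \right)} = 1$ ($G{\left(r,z \right)} = \frac{r + z}{r + z} = 1$)
$H{\left(I \right)} = 1$
$\left(-46\right) 44 + H{\left(2 \right)} = \left(-46\right) 44 + 1 = -2024 + 1 = -2023$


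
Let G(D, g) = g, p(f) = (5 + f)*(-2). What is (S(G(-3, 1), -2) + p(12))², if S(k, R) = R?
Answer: 1296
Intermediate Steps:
p(f) = -10 - 2*f
(S(G(-3, 1), -2) + p(12))² = (-2 + (-10 - 2*12))² = (-2 + (-10 - 24))² = (-2 - 34)² = (-36)² = 1296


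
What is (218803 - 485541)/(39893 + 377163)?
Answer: -133369/208528 ≈ -0.63957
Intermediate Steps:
(218803 - 485541)/(39893 + 377163) = -266738/417056 = -266738*1/417056 = -133369/208528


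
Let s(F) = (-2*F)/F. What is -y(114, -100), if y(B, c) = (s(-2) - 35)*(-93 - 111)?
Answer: -7548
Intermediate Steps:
s(F) = -2
y(B, c) = 7548 (y(B, c) = (-2 - 35)*(-93 - 111) = -37*(-204) = 7548)
-y(114, -100) = -1*7548 = -7548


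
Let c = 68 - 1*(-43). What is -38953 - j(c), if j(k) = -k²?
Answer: -26632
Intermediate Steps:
c = 111 (c = 68 + 43 = 111)
-38953 - j(c) = -38953 - (-1)*111² = -38953 - (-1)*12321 = -38953 - 1*(-12321) = -38953 + 12321 = -26632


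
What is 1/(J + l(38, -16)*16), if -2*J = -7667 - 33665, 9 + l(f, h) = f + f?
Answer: 1/21738 ≈ 4.6002e-5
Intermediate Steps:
l(f, h) = -9 + 2*f (l(f, h) = -9 + (f + f) = -9 + 2*f)
J = 20666 (J = -(-7667 - 33665)/2 = -½*(-41332) = 20666)
1/(J + l(38, -16)*16) = 1/(20666 + (-9 + 2*38)*16) = 1/(20666 + (-9 + 76)*16) = 1/(20666 + 67*16) = 1/(20666 + 1072) = 1/21738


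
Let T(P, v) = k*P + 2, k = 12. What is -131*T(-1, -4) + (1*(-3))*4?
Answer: 1298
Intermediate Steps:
T(P, v) = 2 + 12*P (T(P, v) = 12*P + 2 = 2 + 12*P)
-131*T(-1, -4) + (1*(-3))*4 = -131*(2 + 12*(-1)) + (1*(-3))*4 = -131*(2 - 12) - 3*4 = -131*(-10) - 12 = 1310 - 12 = 1298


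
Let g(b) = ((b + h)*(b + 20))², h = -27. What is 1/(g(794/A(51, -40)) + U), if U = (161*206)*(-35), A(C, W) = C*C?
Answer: -45767944570401/39680745991271555366 ≈ -1.1534e-6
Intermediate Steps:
A(C, W) = C²
U = -1160810 (U = 33166*(-35) = -1160810)
g(b) = (-27 + b)²*(20 + b)² (g(b) = ((b - 27)*(b + 20))² = ((-27 + b)*(20 + b))² = (-27 + b)²*(20 + b)²)
1/(g(794/A(51, -40)) + U) = 1/((-27 + 794/(51²))²*(20 + 794/(51²))² - 1160810) = 1/((-27 + 794/2601)²*(20 + 794/2601)² - 1160810) = 1/((-69433/2601)²*(52814/2601)² - 1160810) = 1/((4820941489/6765201)*(2789318596/6765201) - 1160810) = 1/(13447141745495629444/45767944570401 - 1160810) = 1/(-39680745991271555366/45767944570401) = -45767944570401/39680745991271555366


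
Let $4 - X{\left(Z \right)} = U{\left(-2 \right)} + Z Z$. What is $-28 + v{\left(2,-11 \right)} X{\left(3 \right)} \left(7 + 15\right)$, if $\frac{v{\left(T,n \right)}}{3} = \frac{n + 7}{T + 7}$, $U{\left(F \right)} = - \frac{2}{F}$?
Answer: $148$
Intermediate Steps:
$v{\left(T,n \right)} = \frac{3 \left(7 + n\right)}{7 + T}$ ($v{\left(T,n \right)} = 3 \frac{n + 7}{T + 7} = 3 \frac{7 + n}{7 + T} = \frac{3 \left(7 + n\right)}{7 + T}$)
$X{\left(Z \right)} = 3 - Z^{2}$ ($X{\left(Z \right)} = 4 - \left(- \frac{2}{-2} + Z Z\right) = 4 - \left(\left(-2\right) \left(- \frac{1}{2}\right) + Z^{2}\right) = 4 - \left(1 + Z^{2}\right) = 3 - Z^{2}$)
$-28 + v{\left(2,-11 \right)} X{\left(3 \right)} \left(7 + 15\right) = -28 + \frac{3 \left(7 - 11\right)}{7 + 2} \left(3 - 3^{2}\right) \left(7 + 15\right) = -28 + 3 \cdot \frac{1}{9} \left(-4\right) \left(3 - 9\right) 22 = -28 - \frac{4 \left(\left(-6\right) 22\right)}{3} = -28 - -176 = -28 + 176 = 148$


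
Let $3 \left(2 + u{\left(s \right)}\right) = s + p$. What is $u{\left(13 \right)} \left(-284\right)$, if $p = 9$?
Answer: $- \frac{4544}{3} \approx -1514.7$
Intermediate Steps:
$u{\left(s \right)} = 1 + \frac{s}{3}$ ($u{\left(s \right)} = -2 + \frac{s + 9}{3} = -2 + \frac{9 + s}{3} = -2 + \left(3 + \frac{s}{3}\right) = 1 + \frac{s}{3}$)
$u{\left(13 \right)} \left(-284\right) = \left(1 + \frac{1}{3} \cdot 13\right) \left(-284\right) = \left(1 + \frac{13}{3}\right) \left(-284\right) = \frac{16}{3} \left(-284\right) = - \frac{4544}{3}$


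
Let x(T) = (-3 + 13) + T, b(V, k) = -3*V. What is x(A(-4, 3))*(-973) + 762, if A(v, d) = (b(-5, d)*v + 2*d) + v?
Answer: 47466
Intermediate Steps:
A(v, d) = 2*d + 16*v (A(v, d) = ((-3*(-5))*v + 2*d) + v = (15*v + 2*d) + v = (2*d + 15*v) + v = 2*d + 16*v)
x(T) = 10 + T
x(A(-4, 3))*(-973) + 762 = (10 + (2*3 + 16*(-4)))*(-973) + 762 = (10 + (6 - 64))*(-973) + 762 = (10 - 58)*(-973) + 762 = -48*(-973) + 762 = 46704 + 762 = 47466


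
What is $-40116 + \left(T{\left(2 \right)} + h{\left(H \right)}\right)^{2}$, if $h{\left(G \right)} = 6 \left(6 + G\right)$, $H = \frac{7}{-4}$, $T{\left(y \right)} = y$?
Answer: $- \frac{157439}{4} \approx -39360.0$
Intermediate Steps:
$H = - \frac{7}{4}$ ($H = 7 \left(- \frac{1}{4}\right) = - \frac{7}{4} \approx -1.75$)
$h{\left(G \right)} = 36 + 6 G$
$-40116 + \left(T{\left(2 \right)} + h{\left(H \right)}\right)^{2} = -40116 + \left(2 + \left(36 + 6 \left(- \frac{7}{4}\right)\right)\right)^{2} = -40116 + \left(2 + \left(36 - \frac{21}{2}\right)\right)^{2} = -40116 + \left(2 + \frac{51}{2}\right)^{2} = -40116 + \left(\frac{55}{2}\right)^{2} = -40116 + \frac{3025}{4} = - \frac{157439}{4}$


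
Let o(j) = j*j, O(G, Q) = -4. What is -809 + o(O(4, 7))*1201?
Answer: 18407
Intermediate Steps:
o(j) = j²
-809 + o(O(4, 7))*1201 = -809 + (-4)²*1201 = -809 + 16*1201 = -809 + 19216 = 18407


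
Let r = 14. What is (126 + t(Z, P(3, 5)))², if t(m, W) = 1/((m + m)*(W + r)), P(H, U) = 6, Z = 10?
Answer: 2540260801/160000 ≈ 15877.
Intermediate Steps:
t(m, W) = 1/(2*m*(14 + W)) (t(m, W) = 1/((m + m)*(W + 14)) = 1/((2*m)*(14 + W)) = 1/(2*m*(14 + W)))
(126 + t(Z, P(3, 5)))² = (126 + (½)/(10*(14 + 6)))² = (126 + (½)*(⅒)/20)² = (126 + (½)*(⅒)*(1/20))² = (126 + 1/400)² = (50401/400)² = 2540260801/160000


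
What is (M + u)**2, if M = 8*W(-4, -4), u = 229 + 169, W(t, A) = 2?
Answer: 171396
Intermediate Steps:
u = 398
M = 16 (M = 8*2 = 16)
(M + u)**2 = (16 + 398)**2 = 414**2 = 171396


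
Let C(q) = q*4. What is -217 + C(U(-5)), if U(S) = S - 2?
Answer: -245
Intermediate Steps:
U(S) = -2 + S
C(q) = 4*q
-217 + C(U(-5)) = -217 + 4*(-2 - 5) = -217 + 4*(-7) = -217 - 28 = -245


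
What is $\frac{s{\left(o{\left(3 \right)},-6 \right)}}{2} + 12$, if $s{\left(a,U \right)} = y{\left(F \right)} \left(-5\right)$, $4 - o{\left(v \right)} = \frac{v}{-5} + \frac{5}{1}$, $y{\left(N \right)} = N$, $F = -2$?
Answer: $17$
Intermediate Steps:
$o{\left(v \right)} = -1 + \frac{v}{5}$ ($o{\left(v \right)} = 4 - \left(\frac{v}{-5} + \frac{5}{1}\right) = 4 - \left(v \left(- \frac{1}{5}\right) + 5 \cdot 1\right) = 4 - \left(- \frac{v}{5} + 5\right) = 4 - \left(5 - \frac{v}{5}\right) = 4 + \left(-5 + \frac{v}{5}\right) = -1 + \frac{v}{5}$)
$s{\left(a,U \right)} = 10$ ($s{\left(a,U \right)} = \left(-2\right) \left(-5\right) = 10$)
$\frac{s{\left(o{\left(3 \right)},-6 \right)}}{2} + 12 = \frac{1}{2} \cdot 10 + 12 = 5 + 12 = 17$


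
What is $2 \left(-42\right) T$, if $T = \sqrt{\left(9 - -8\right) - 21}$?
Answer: $- 168 i \approx - 168.0 i$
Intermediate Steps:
$T = 2 i$ ($T = \sqrt{\left(9 + 8\right) - 21} = \sqrt{17 - 21} = \sqrt{-4} = 2 i \approx 2.0 i$)
$2 \left(-42\right) T = 2 \left(-42\right) 2 i = - 84 \cdot 2 i = - 168 i$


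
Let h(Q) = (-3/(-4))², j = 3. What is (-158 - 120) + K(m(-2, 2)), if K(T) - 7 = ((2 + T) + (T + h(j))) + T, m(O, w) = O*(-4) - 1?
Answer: -3959/16 ≈ -247.44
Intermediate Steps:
h(Q) = 9/16 (h(Q) = (-3*(-¼))² = (¾)² = 9/16)
m(O, w) = -1 - 4*O (m(O, w) = -4*O - 1 = -1 - 4*O)
K(T) = 153/16 + 3*T (K(T) = 7 + (((2 + T) + (T + 9/16)) + T) = 7 + (((2 + T) + (9/16 + T)) + T) = 7 + ((41/16 + 2*T) + T) = 7 + (41/16 + 3*T) = 153/16 + 3*T)
(-158 - 120) + K(m(-2, 2)) = (-158 - 120) + (153/16 + 3*(-1 - 4*(-2))) = -278 + (153/16 + 3*(-1 + 8)) = -278 + (153/16 + 3*7) = -278 + (153/16 + 21) = -278 + 489/16 = -3959/16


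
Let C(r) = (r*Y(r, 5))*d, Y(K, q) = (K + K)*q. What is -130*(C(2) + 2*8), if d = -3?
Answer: 13520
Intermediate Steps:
Y(K, q) = 2*K*q (Y(K, q) = (2*K)*q = 2*K*q)
C(r) = -30*r² (C(r) = (r*(2*r*5))*(-3) = (r*(10*r))*(-3) = (10*r²)*(-3) = -30*r²)
-130*(C(2) + 2*8) = -130*(-30*2² + 2*8) = -130*(-30*4 + 16) = -130*(-120 + 16) = -130*(-104) = 13520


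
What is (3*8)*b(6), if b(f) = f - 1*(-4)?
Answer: 240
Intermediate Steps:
b(f) = 4 + f (b(f) = f + 4 = 4 + f)
(3*8)*b(6) = (3*8)*(4 + 6) = 24*10 = 240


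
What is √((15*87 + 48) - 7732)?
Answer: I*√6379 ≈ 79.869*I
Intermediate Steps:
√((15*87 + 48) - 7732) = √((1305 + 48) - 7732) = √(1353 - 7732) = √(-6379) = I*√6379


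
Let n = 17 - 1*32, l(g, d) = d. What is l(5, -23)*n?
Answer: 345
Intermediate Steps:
n = -15 (n = 17 - 32 = -15)
l(5, -23)*n = -23*(-15) = 345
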